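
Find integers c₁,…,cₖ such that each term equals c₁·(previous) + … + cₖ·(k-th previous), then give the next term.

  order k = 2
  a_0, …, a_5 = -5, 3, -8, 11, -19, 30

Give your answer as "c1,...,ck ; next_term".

  a_2 = -1·3 + 1·-5 = -8
  a_3 = -1·-8 + 1·3 = 11
  a_4 = -1·11 + 1·-8 = -19
  a_5 = -1·-19 + 1·11 = 30
  a_6 = -1·30 + 1·-19 = -49

-1,1 ; -49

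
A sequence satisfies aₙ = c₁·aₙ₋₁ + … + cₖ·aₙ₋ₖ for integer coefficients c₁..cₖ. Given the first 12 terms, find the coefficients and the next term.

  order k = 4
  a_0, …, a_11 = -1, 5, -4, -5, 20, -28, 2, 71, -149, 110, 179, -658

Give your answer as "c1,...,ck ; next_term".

  a_4 = -1·-5 + -1·-4 + 2·5 + -1·-1 = 20
  a_5 = -1·20 + -1·-5 + 2·-4 + -1·5 = -28
  a_6 = -1·-28 + -1·20 + 2·-5 + -1·-4 = 2
  a_7 = -1·2 + -1·-28 + 2·20 + -1·-5 = 71
  a_8 = -1·71 + -1·2 + 2·-28 + -1·20 = -149
  a_9 = -1·-149 + -1·71 + 2·2 + -1·-28 = 110
  a_10 = -1·110 + -1·-149 + 2·71 + -1·2 = 179
  a_11 = -1·179 + -1·110 + 2·-149 + -1·71 = -658
  a_12 = -1·-658 + -1·179 + 2·110 + -1·-149 = 848

-1,-1,2,-1 ; 848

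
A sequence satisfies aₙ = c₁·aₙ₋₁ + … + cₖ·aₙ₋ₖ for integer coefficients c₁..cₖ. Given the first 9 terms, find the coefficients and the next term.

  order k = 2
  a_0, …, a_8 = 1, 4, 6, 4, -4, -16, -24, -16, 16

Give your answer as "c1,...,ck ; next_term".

2,-2 ; 64

  a_2 = 2·4 + -2·1 = 6
  a_3 = 2·6 + -2·4 = 4
  a_4 = 2·4 + -2·6 = -4
  a_5 = 2·-4 + -2·4 = -16
  a_6 = 2·-16 + -2·-4 = -24
  a_7 = 2·-24 + -2·-16 = -16
  a_8 = 2·-16 + -2·-24 = 16
  a_9 = 2·16 + -2·-16 = 64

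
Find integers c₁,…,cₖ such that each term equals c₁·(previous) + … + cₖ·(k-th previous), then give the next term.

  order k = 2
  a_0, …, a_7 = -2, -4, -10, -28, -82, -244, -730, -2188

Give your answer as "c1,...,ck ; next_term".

  a_2 = 4·-4 + -3·-2 = -10
  a_3 = 4·-10 + -3·-4 = -28
  a_4 = 4·-28 + -3·-10 = -82
  a_5 = 4·-82 + -3·-28 = -244
  a_6 = 4·-244 + -3·-82 = -730
  a_7 = 4·-730 + -3·-244 = -2188
  a_8 = 4·-2188 + -3·-730 = -6562

4,-3 ; -6562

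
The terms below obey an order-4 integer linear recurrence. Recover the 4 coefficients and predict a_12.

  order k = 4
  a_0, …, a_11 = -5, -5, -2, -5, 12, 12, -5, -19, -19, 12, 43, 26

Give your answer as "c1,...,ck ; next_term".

  a_4 = 0·-5 + -1·-2 + -1·-5 + -1·-5 = 12
  a_5 = 0·12 + -1·-5 + -1·-2 + -1·-5 = 12
  a_6 = 0·12 + -1·12 + -1·-5 + -1·-2 = -5
  a_7 = 0·-5 + -1·12 + -1·12 + -1·-5 = -19
  a_8 = 0·-19 + -1·-5 + -1·12 + -1·12 = -19
  a_9 = 0·-19 + -1·-19 + -1·-5 + -1·12 = 12
  a_10 = 0·12 + -1·-19 + -1·-19 + -1·-5 = 43
  a_11 = 0·43 + -1·12 + -1·-19 + -1·-19 = 26
  a_12 = 0·26 + -1·43 + -1·12 + -1·-19 = -36

0,-1,-1,-1 ; -36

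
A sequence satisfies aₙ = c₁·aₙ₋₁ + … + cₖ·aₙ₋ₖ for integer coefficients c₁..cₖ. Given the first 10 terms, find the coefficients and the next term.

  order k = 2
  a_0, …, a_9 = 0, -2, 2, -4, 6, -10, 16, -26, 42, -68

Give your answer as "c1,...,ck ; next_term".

  a_2 = -1·-2 + 1·0 = 2
  a_3 = -1·2 + 1·-2 = -4
  a_4 = -1·-4 + 1·2 = 6
  a_5 = -1·6 + 1·-4 = -10
  a_6 = -1·-10 + 1·6 = 16
  a_7 = -1·16 + 1·-10 = -26
  a_8 = -1·-26 + 1·16 = 42
  a_9 = -1·42 + 1·-26 = -68
  a_10 = -1·-68 + 1·42 = 110

-1,1 ; 110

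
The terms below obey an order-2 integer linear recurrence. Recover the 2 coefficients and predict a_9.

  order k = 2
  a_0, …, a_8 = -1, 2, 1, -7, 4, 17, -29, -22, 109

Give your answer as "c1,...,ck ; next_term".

-1,-3 ; -43

  a_2 = -1·2 + -3·-1 = 1
  a_3 = -1·1 + -3·2 = -7
  a_4 = -1·-7 + -3·1 = 4
  a_5 = -1·4 + -3·-7 = 17
  a_6 = -1·17 + -3·4 = -29
  a_7 = -1·-29 + -3·17 = -22
  a_8 = -1·-22 + -3·-29 = 109
  a_9 = -1·109 + -3·-22 = -43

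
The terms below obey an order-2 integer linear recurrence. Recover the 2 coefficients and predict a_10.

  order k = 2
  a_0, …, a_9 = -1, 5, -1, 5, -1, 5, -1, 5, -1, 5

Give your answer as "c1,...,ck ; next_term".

  a_2 = 0·5 + 1·-1 = -1
  a_3 = 0·-1 + 1·5 = 5
  a_4 = 0·5 + 1·-1 = -1
  a_5 = 0·-1 + 1·5 = 5
  a_6 = 0·5 + 1·-1 = -1
  a_7 = 0·-1 + 1·5 = 5
  a_8 = 0·5 + 1·-1 = -1
  a_9 = 0·-1 + 1·5 = 5
  a_10 = 0·5 + 1·-1 = -1

0,1 ; -1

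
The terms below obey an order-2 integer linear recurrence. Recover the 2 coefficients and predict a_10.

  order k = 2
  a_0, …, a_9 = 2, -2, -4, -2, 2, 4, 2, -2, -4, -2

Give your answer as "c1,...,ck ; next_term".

1,-1 ; 2

  a_2 = 1·-2 + -1·2 = -4
  a_3 = 1·-4 + -1·-2 = -2
  a_4 = 1·-2 + -1·-4 = 2
  a_5 = 1·2 + -1·-2 = 4
  a_6 = 1·4 + -1·2 = 2
  a_7 = 1·2 + -1·4 = -2
  a_8 = 1·-2 + -1·2 = -4
  a_9 = 1·-4 + -1·-2 = -2
  a_10 = 1·-2 + -1·-4 = 2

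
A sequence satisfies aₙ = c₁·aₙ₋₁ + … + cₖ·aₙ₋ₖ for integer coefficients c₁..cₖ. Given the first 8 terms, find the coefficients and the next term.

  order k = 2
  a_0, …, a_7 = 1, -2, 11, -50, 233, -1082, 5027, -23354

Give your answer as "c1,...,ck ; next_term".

  a_2 = -4·-2 + 3·1 = 11
  a_3 = -4·11 + 3·-2 = -50
  a_4 = -4·-50 + 3·11 = 233
  a_5 = -4·233 + 3·-50 = -1082
  a_6 = -4·-1082 + 3·233 = 5027
  a_7 = -4·5027 + 3·-1082 = -23354
  a_8 = -4·-23354 + 3·5027 = 108497

-4,3 ; 108497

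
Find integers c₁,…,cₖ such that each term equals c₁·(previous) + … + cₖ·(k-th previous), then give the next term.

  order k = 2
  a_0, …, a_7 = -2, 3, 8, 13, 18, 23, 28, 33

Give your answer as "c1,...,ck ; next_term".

2,-1 ; 38

  a_2 = 2·3 + -1·-2 = 8
  a_3 = 2·8 + -1·3 = 13
  a_4 = 2·13 + -1·8 = 18
  a_5 = 2·18 + -1·13 = 23
  a_6 = 2·23 + -1·18 = 28
  a_7 = 2·28 + -1·23 = 33
  a_8 = 2·33 + -1·28 = 38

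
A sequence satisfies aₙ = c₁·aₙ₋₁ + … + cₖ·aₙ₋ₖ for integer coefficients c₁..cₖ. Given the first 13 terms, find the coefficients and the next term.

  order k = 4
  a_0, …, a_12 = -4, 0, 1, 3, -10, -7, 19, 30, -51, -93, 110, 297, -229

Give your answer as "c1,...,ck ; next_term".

  a_4 = 0·3 + -2·1 + -1·0 + 2·-4 = -10
  a_5 = 0·-10 + -2·3 + -1·1 + 2·0 = -7
  a_6 = 0·-7 + -2·-10 + -1·3 + 2·1 = 19
  a_7 = 0·19 + -2·-7 + -1·-10 + 2·3 = 30
  a_8 = 0·30 + -2·19 + -1·-7 + 2·-10 = -51
  a_9 = 0·-51 + -2·30 + -1·19 + 2·-7 = -93
  a_10 = 0·-93 + -2·-51 + -1·30 + 2·19 = 110
  a_11 = 0·110 + -2·-93 + -1·-51 + 2·30 = 297
  a_12 = 0·297 + -2·110 + -1·-93 + 2·-51 = -229
  a_13 = 0·-229 + -2·297 + -1·110 + 2·-93 = -890

0,-2,-1,2 ; -890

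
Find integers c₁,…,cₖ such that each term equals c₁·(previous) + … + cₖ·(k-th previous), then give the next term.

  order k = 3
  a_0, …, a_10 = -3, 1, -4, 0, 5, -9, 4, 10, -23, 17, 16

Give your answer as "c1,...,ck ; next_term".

  a_3 = -1·-4 + -1·1 + 1·-3 = 0
  a_4 = -1·0 + -1·-4 + 1·1 = 5
  a_5 = -1·5 + -1·0 + 1·-4 = -9
  a_6 = -1·-9 + -1·5 + 1·0 = 4
  a_7 = -1·4 + -1·-9 + 1·5 = 10
  a_8 = -1·10 + -1·4 + 1·-9 = -23
  a_9 = -1·-23 + -1·10 + 1·4 = 17
  a_10 = -1·17 + -1·-23 + 1·10 = 16
  a_11 = -1·16 + -1·17 + 1·-23 = -56

-1,-1,1 ; -56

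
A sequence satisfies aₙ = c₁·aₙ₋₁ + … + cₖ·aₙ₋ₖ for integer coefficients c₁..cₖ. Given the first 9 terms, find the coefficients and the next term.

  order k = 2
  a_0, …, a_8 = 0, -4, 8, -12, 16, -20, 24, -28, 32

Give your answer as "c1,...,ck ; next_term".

-2,-1 ; -36

  a_2 = -2·-4 + -1·0 = 8
  a_3 = -2·8 + -1·-4 = -12
  a_4 = -2·-12 + -1·8 = 16
  a_5 = -2·16 + -1·-12 = -20
  a_6 = -2·-20 + -1·16 = 24
  a_7 = -2·24 + -1·-20 = -28
  a_8 = -2·-28 + -1·24 = 32
  a_9 = -2·32 + -1·-28 = -36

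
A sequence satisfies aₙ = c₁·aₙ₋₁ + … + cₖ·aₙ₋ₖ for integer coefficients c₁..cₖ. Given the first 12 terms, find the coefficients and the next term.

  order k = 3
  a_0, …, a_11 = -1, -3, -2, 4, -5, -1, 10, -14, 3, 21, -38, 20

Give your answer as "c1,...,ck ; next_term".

-1,-1,1 ; 39

  a_3 = -1·-2 + -1·-3 + 1·-1 = 4
  a_4 = -1·4 + -1·-2 + 1·-3 = -5
  a_5 = -1·-5 + -1·4 + 1·-2 = -1
  a_6 = -1·-1 + -1·-5 + 1·4 = 10
  a_7 = -1·10 + -1·-1 + 1·-5 = -14
  a_8 = -1·-14 + -1·10 + 1·-1 = 3
  a_9 = -1·3 + -1·-14 + 1·10 = 21
  a_10 = -1·21 + -1·3 + 1·-14 = -38
  a_11 = -1·-38 + -1·21 + 1·3 = 20
  a_12 = -1·20 + -1·-38 + 1·21 = 39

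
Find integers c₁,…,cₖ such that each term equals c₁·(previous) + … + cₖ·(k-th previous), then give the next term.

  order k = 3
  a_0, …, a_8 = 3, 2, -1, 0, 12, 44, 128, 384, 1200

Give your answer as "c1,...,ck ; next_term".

4,-4,4 ; 3776

  a_3 = 4·-1 + -4·2 + 4·3 = 0
  a_4 = 4·0 + -4·-1 + 4·2 = 12
  a_5 = 4·12 + -4·0 + 4·-1 = 44
  a_6 = 4·44 + -4·12 + 4·0 = 128
  a_7 = 4·128 + -4·44 + 4·12 = 384
  a_8 = 4·384 + -4·128 + 4·44 = 1200
  a_9 = 4·1200 + -4·384 + 4·128 = 3776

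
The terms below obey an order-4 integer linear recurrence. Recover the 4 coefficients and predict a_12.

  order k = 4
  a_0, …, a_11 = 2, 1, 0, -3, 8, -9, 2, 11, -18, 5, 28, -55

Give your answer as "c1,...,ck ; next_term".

-2,-2,0,1 ; 36

  a_4 = -2·-3 + -2·0 + 0·1 + 1·2 = 8
  a_5 = -2·8 + -2·-3 + 0·0 + 1·1 = -9
  a_6 = -2·-9 + -2·8 + 0·-3 + 1·0 = 2
  a_7 = -2·2 + -2·-9 + 0·8 + 1·-3 = 11
  a_8 = -2·11 + -2·2 + 0·-9 + 1·8 = -18
  a_9 = -2·-18 + -2·11 + 0·2 + 1·-9 = 5
  a_10 = -2·5 + -2·-18 + 0·11 + 1·2 = 28
  a_11 = -2·28 + -2·5 + 0·-18 + 1·11 = -55
  a_12 = -2·-55 + -2·28 + 0·5 + 1·-18 = 36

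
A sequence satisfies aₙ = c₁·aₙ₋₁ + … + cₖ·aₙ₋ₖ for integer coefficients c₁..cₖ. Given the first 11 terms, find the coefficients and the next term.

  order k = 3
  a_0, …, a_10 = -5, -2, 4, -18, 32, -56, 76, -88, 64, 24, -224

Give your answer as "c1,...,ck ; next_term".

-2,0,2 ; 576

  a_3 = -2·4 + 0·-2 + 2·-5 = -18
  a_4 = -2·-18 + 0·4 + 2·-2 = 32
  a_5 = -2·32 + 0·-18 + 2·4 = -56
  a_6 = -2·-56 + 0·32 + 2·-18 = 76
  a_7 = -2·76 + 0·-56 + 2·32 = -88
  a_8 = -2·-88 + 0·76 + 2·-56 = 64
  a_9 = -2·64 + 0·-88 + 2·76 = 24
  a_10 = -2·24 + 0·64 + 2·-88 = -224
  a_11 = -2·-224 + 0·24 + 2·64 = 576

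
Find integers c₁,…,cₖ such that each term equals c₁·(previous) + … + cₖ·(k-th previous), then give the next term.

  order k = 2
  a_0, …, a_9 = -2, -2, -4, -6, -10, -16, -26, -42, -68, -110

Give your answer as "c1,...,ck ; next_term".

1,1 ; -178

  a_2 = 1·-2 + 1·-2 = -4
  a_3 = 1·-4 + 1·-2 = -6
  a_4 = 1·-6 + 1·-4 = -10
  a_5 = 1·-10 + 1·-6 = -16
  a_6 = 1·-16 + 1·-10 = -26
  a_7 = 1·-26 + 1·-16 = -42
  a_8 = 1·-42 + 1·-26 = -68
  a_9 = 1·-68 + 1·-42 = -110
  a_10 = 1·-110 + 1·-68 = -178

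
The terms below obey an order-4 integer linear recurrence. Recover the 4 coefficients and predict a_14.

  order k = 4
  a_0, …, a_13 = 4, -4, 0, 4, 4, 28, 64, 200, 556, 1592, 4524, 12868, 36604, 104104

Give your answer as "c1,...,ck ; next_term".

  a_4 = 2·4 + 3·0 + -1·-4 + -2·4 = 4
  a_5 = 2·4 + 3·4 + -1·0 + -2·-4 = 28
  a_6 = 2·28 + 3·4 + -1·4 + -2·0 = 64
  a_7 = 2·64 + 3·28 + -1·4 + -2·4 = 200
  a_8 = 2·200 + 3·64 + -1·28 + -2·4 = 556
  a_9 = 2·556 + 3·200 + -1·64 + -2·28 = 1592
  a_10 = 2·1592 + 3·556 + -1·200 + -2·64 = 4524
  a_11 = 2·4524 + 3·1592 + -1·556 + -2·200 = 12868
  a_12 = 2·12868 + 3·4524 + -1·1592 + -2·556 = 36604
  a_13 = 2·36604 + 3·12868 + -1·4524 + -2·1592 = 104104
  a_14 = 2·104104 + 3·36604 + -1·12868 + -2·4524 = 296104

2,3,-1,-2 ; 296104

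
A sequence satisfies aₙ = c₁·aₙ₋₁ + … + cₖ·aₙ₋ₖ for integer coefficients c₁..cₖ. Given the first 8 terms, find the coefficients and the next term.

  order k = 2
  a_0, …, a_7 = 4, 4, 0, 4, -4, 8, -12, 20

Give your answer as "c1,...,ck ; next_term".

-1,1 ; -32

  a_2 = -1·4 + 1·4 = 0
  a_3 = -1·0 + 1·4 = 4
  a_4 = -1·4 + 1·0 = -4
  a_5 = -1·-4 + 1·4 = 8
  a_6 = -1·8 + 1·-4 = -12
  a_7 = -1·-12 + 1·8 = 20
  a_8 = -1·20 + 1·-12 = -32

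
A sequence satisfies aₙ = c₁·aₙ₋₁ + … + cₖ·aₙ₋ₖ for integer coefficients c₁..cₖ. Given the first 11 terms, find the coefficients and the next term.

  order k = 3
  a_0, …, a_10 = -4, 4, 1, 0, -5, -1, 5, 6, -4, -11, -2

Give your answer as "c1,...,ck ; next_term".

0,-1,-1 ; 15

  a_3 = 0·1 + -1·4 + -1·-4 = 0
  a_4 = 0·0 + -1·1 + -1·4 = -5
  a_5 = 0·-5 + -1·0 + -1·1 = -1
  a_6 = 0·-1 + -1·-5 + -1·0 = 5
  a_7 = 0·5 + -1·-1 + -1·-5 = 6
  a_8 = 0·6 + -1·5 + -1·-1 = -4
  a_9 = 0·-4 + -1·6 + -1·5 = -11
  a_10 = 0·-11 + -1·-4 + -1·6 = -2
  a_11 = 0·-2 + -1·-11 + -1·-4 = 15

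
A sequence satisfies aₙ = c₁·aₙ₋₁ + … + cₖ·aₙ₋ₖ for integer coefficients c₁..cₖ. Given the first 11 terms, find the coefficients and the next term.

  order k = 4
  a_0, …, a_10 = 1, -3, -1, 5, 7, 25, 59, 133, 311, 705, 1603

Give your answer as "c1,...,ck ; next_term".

2,1,0,-2 ; 3645

  a_4 = 2·5 + 1·-1 + 0·-3 + -2·1 = 7
  a_5 = 2·7 + 1·5 + 0·-1 + -2·-3 = 25
  a_6 = 2·25 + 1·7 + 0·5 + -2·-1 = 59
  a_7 = 2·59 + 1·25 + 0·7 + -2·5 = 133
  a_8 = 2·133 + 1·59 + 0·25 + -2·7 = 311
  a_9 = 2·311 + 1·133 + 0·59 + -2·25 = 705
  a_10 = 2·705 + 1·311 + 0·133 + -2·59 = 1603
  a_11 = 2·1603 + 1·705 + 0·311 + -2·133 = 3645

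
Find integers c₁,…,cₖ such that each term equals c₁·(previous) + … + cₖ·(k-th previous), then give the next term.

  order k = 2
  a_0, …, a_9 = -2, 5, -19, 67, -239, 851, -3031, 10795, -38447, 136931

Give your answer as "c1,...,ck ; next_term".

  a_2 = -3·5 + 2·-2 = -19
  a_3 = -3·-19 + 2·5 = 67
  a_4 = -3·67 + 2·-19 = -239
  a_5 = -3·-239 + 2·67 = 851
  a_6 = -3·851 + 2·-239 = -3031
  a_7 = -3·-3031 + 2·851 = 10795
  a_8 = -3·10795 + 2·-3031 = -38447
  a_9 = -3·-38447 + 2·10795 = 136931
  a_10 = -3·136931 + 2·-38447 = -487687

-3,2 ; -487687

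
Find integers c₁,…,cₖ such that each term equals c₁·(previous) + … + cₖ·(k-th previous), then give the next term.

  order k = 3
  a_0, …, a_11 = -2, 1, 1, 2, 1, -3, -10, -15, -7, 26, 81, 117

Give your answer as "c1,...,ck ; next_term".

2,-2,-1 ; 46

  a_3 = 2·1 + -2·1 + -1·-2 = 2
  a_4 = 2·2 + -2·1 + -1·1 = 1
  a_5 = 2·1 + -2·2 + -1·1 = -3
  a_6 = 2·-3 + -2·1 + -1·2 = -10
  a_7 = 2·-10 + -2·-3 + -1·1 = -15
  a_8 = 2·-15 + -2·-10 + -1·-3 = -7
  a_9 = 2·-7 + -2·-15 + -1·-10 = 26
  a_10 = 2·26 + -2·-7 + -1·-15 = 81
  a_11 = 2·81 + -2·26 + -1·-7 = 117
  a_12 = 2·117 + -2·81 + -1·26 = 46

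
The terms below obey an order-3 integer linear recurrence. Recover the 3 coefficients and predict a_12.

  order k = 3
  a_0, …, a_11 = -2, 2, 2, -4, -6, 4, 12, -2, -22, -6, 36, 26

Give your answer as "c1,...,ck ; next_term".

  a_3 = 1·2 + -2·2 + 1·-2 = -4
  a_4 = 1·-4 + -2·2 + 1·2 = -6
  a_5 = 1·-6 + -2·-4 + 1·2 = 4
  a_6 = 1·4 + -2·-6 + 1·-4 = 12
  a_7 = 1·12 + -2·4 + 1·-6 = -2
  a_8 = 1·-2 + -2·12 + 1·4 = -22
  a_9 = 1·-22 + -2·-2 + 1·12 = -6
  a_10 = 1·-6 + -2·-22 + 1·-2 = 36
  a_11 = 1·36 + -2·-6 + 1·-22 = 26
  a_12 = 1·26 + -2·36 + 1·-6 = -52

1,-2,1 ; -52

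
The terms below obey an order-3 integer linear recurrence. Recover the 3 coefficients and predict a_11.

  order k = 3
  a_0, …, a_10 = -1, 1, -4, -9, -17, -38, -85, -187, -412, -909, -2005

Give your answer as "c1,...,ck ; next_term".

  a_3 = 2·-4 + 0·1 + 1·-1 = -9
  a_4 = 2·-9 + 0·-4 + 1·1 = -17
  a_5 = 2·-17 + 0·-9 + 1·-4 = -38
  a_6 = 2·-38 + 0·-17 + 1·-9 = -85
  a_7 = 2·-85 + 0·-38 + 1·-17 = -187
  a_8 = 2·-187 + 0·-85 + 1·-38 = -412
  a_9 = 2·-412 + 0·-187 + 1·-85 = -909
  a_10 = 2·-909 + 0·-412 + 1·-187 = -2005
  a_11 = 2·-2005 + 0·-909 + 1·-412 = -4422

2,0,1 ; -4422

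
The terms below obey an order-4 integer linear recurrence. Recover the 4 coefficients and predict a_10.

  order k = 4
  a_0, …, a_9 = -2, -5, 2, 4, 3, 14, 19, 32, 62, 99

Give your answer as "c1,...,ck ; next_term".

1,1,1,-1 ; 174

  a_4 = 1·4 + 1·2 + 1·-5 + -1·-2 = 3
  a_5 = 1·3 + 1·4 + 1·2 + -1·-5 = 14
  a_6 = 1·14 + 1·3 + 1·4 + -1·2 = 19
  a_7 = 1·19 + 1·14 + 1·3 + -1·4 = 32
  a_8 = 1·32 + 1·19 + 1·14 + -1·3 = 62
  a_9 = 1·62 + 1·32 + 1·19 + -1·14 = 99
  a_10 = 1·99 + 1·62 + 1·32 + -1·19 = 174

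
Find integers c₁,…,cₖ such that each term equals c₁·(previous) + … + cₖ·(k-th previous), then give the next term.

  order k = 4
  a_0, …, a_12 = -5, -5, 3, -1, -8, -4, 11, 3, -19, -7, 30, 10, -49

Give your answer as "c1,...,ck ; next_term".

  a_4 = 0·-1 + -1·3 + 0·-5 + 1·-5 = -8
  a_5 = 0·-8 + -1·-1 + 0·3 + 1·-5 = -4
  a_6 = 0·-4 + -1·-8 + 0·-1 + 1·3 = 11
  a_7 = 0·11 + -1·-4 + 0·-8 + 1·-1 = 3
  a_8 = 0·3 + -1·11 + 0·-4 + 1·-8 = -19
  a_9 = 0·-19 + -1·3 + 0·11 + 1·-4 = -7
  a_10 = 0·-7 + -1·-19 + 0·3 + 1·11 = 30
  a_11 = 0·30 + -1·-7 + 0·-19 + 1·3 = 10
  a_12 = 0·10 + -1·30 + 0·-7 + 1·-19 = -49
  a_13 = 0·-49 + -1·10 + 0·30 + 1·-7 = -17

0,-1,0,1 ; -17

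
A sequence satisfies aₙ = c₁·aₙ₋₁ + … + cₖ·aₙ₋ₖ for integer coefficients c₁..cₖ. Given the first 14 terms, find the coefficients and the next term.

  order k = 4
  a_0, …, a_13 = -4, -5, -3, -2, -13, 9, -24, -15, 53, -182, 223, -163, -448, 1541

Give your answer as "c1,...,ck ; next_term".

-1,1,4,-2 ; -3087

  a_4 = -1·-2 + 1·-3 + 4·-5 + -2·-4 = -13
  a_5 = -1·-13 + 1·-2 + 4·-3 + -2·-5 = 9
  a_6 = -1·9 + 1·-13 + 4·-2 + -2·-3 = -24
  a_7 = -1·-24 + 1·9 + 4·-13 + -2·-2 = -15
  a_8 = -1·-15 + 1·-24 + 4·9 + -2·-13 = 53
  a_9 = -1·53 + 1·-15 + 4·-24 + -2·9 = -182
  a_10 = -1·-182 + 1·53 + 4·-15 + -2·-24 = 223
  a_11 = -1·223 + 1·-182 + 4·53 + -2·-15 = -163
  a_12 = -1·-163 + 1·223 + 4·-182 + -2·53 = -448
  a_13 = -1·-448 + 1·-163 + 4·223 + -2·-182 = 1541
  a_14 = -1·1541 + 1·-448 + 4·-163 + -2·223 = -3087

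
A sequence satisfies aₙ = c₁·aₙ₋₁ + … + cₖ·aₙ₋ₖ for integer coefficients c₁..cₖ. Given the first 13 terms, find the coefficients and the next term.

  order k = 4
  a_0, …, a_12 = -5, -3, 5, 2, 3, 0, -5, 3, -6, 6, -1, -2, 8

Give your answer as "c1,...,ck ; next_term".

  a_4 = -1·2 + 0·5 + 0·-3 + -1·-5 = 3
  a_5 = -1·3 + 0·2 + 0·5 + -1·-3 = 0
  a_6 = -1·0 + 0·3 + 0·2 + -1·5 = -5
  a_7 = -1·-5 + 0·0 + 0·3 + -1·2 = 3
  a_8 = -1·3 + 0·-5 + 0·0 + -1·3 = -6
  a_9 = -1·-6 + 0·3 + 0·-5 + -1·0 = 6
  a_10 = -1·6 + 0·-6 + 0·3 + -1·-5 = -1
  a_11 = -1·-1 + 0·6 + 0·-6 + -1·3 = -2
  a_12 = -1·-2 + 0·-1 + 0·6 + -1·-6 = 8
  a_13 = -1·8 + 0·-2 + 0·-1 + -1·6 = -14

-1,0,0,-1 ; -14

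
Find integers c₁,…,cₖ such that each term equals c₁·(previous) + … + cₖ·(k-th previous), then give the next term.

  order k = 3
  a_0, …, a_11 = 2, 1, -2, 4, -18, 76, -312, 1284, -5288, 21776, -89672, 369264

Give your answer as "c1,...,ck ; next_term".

-4,0,-2 ; -1520608

  a_3 = -4·-2 + 0·1 + -2·2 = 4
  a_4 = -4·4 + 0·-2 + -2·1 = -18
  a_5 = -4·-18 + 0·4 + -2·-2 = 76
  a_6 = -4·76 + 0·-18 + -2·4 = -312
  a_7 = -4·-312 + 0·76 + -2·-18 = 1284
  a_8 = -4·1284 + 0·-312 + -2·76 = -5288
  a_9 = -4·-5288 + 0·1284 + -2·-312 = 21776
  a_10 = -4·21776 + 0·-5288 + -2·1284 = -89672
  a_11 = -4·-89672 + 0·21776 + -2·-5288 = 369264
  a_12 = -4·369264 + 0·-89672 + -2·21776 = -1520608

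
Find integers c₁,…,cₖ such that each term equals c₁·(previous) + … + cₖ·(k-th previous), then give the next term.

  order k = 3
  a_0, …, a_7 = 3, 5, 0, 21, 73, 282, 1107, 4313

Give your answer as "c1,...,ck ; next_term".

  a_3 = 3·0 + 3·5 + 2·3 = 21
  a_4 = 3·21 + 3·0 + 2·5 = 73
  a_5 = 3·73 + 3·21 + 2·0 = 282
  a_6 = 3·282 + 3·73 + 2·21 = 1107
  a_7 = 3·1107 + 3·282 + 2·73 = 4313
  a_8 = 3·4313 + 3·1107 + 2·282 = 16824

3,3,2 ; 16824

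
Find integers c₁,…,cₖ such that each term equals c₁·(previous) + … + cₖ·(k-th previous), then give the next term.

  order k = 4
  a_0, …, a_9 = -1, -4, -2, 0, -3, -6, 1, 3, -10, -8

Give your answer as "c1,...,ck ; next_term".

  a_4 = 0·0 + -1·-2 + 1·-4 + 1·-1 = -3
  a_5 = 0·-3 + -1·0 + 1·-2 + 1·-4 = -6
  a_6 = 0·-6 + -1·-3 + 1·0 + 1·-2 = 1
  a_7 = 0·1 + -1·-6 + 1·-3 + 1·0 = 3
  a_8 = 0·3 + -1·1 + 1·-6 + 1·-3 = -10
  a_9 = 0·-10 + -1·3 + 1·1 + 1·-6 = -8
  a_10 = 0·-8 + -1·-10 + 1·3 + 1·1 = 14

0,-1,1,1 ; 14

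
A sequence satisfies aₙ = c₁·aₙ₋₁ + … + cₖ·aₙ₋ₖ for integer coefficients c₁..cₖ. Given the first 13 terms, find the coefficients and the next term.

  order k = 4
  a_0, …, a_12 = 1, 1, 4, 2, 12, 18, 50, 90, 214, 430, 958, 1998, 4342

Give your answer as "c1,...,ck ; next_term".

  a_4 = 1·2 + 2·4 + 0·1 + 2·1 = 12
  a_5 = 1·12 + 2·2 + 0·4 + 2·1 = 18
  a_6 = 1·18 + 2·12 + 0·2 + 2·4 = 50
  a_7 = 1·50 + 2·18 + 0·12 + 2·2 = 90
  a_8 = 1·90 + 2·50 + 0·18 + 2·12 = 214
  a_9 = 1·214 + 2·90 + 0·50 + 2·18 = 430
  a_10 = 1·430 + 2·214 + 0·90 + 2·50 = 958
  a_11 = 1·958 + 2·430 + 0·214 + 2·90 = 1998
  a_12 = 1·1998 + 2·958 + 0·430 + 2·214 = 4342
  a_13 = 1·4342 + 2·1998 + 0·958 + 2·430 = 9198

1,2,0,2 ; 9198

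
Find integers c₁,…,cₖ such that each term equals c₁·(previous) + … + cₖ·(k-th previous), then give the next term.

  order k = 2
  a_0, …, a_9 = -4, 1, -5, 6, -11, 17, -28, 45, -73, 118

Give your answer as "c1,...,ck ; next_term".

-1,1 ; -191

  a_2 = -1·1 + 1·-4 = -5
  a_3 = -1·-5 + 1·1 = 6
  a_4 = -1·6 + 1·-5 = -11
  a_5 = -1·-11 + 1·6 = 17
  a_6 = -1·17 + 1·-11 = -28
  a_7 = -1·-28 + 1·17 = 45
  a_8 = -1·45 + 1·-28 = -73
  a_9 = -1·-73 + 1·45 = 118
  a_10 = -1·118 + 1·-73 = -191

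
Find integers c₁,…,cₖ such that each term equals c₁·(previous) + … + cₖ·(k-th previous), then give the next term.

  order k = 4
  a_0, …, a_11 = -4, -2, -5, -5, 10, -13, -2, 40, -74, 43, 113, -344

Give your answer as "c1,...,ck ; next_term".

  a_4 = -1·-5 + -1·-5 + 2·-2 + -1·-4 = 10
  a_5 = -1·10 + -1·-5 + 2·-5 + -1·-2 = -13
  a_6 = -1·-13 + -1·10 + 2·-5 + -1·-5 = -2
  a_7 = -1·-2 + -1·-13 + 2·10 + -1·-5 = 40
  a_8 = -1·40 + -1·-2 + 2·-13 + -1·10 = -74
  a_9 = -1·-74 + -1·40 + 2·-2 + -1·-13 = 43
  a_10 = -1·43 + -1·-74 + 2·40 + -1·-2 = 113
  a_11 = -1·113 + -1·43 + 2·-74 + -1·40 = -344
  a_12 = -1·-344 + -1·113 + 2·43 + -1·-74 = 391

-1,-1,2,-1 ; 391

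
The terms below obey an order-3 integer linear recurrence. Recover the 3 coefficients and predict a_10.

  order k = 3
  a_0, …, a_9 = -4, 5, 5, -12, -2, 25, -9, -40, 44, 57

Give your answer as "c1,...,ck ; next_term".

1,-1,3 ; -107

  a_3 = 1·5 + -1·5 + 3·-4 = -12
  a_4 = 1·-12 + -1·5 + 3·5 = -2
  a_5 = 1·-2 + -1·-12 + 3·5 = 25
  a_6 = 1·25 + -1·-2 + 3·-12 = -9
  a_7 = 1·-9 + -1·25 + 3·-2 = -40
  a_8 = 1·-40 + -1·-9 + 3·25 = 44
  a_9 = 1·44 + -1·-40 + 3·-9 = 57
  a_10 = 1·57 + -1·44 + 3·-40 = -107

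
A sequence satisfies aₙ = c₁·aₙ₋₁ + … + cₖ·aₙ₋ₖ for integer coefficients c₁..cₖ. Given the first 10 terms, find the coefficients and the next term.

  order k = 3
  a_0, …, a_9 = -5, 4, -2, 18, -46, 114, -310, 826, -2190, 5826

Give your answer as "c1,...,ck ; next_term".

  a_3 = -2·-2 + 1·4 + -2·-5 = 18
  a_4 = -2·18 + 1·-2 + -2·4 = -46
  a_5 = -2·-46 + 1·18 + -2·-2 = 114
  a_6 = -2·114 + 1·-46 + -2·18 = -310
  a_7 = -2·-310 + 1·114 + -2·-46 = 826
  a_8 = -2·826 + 1·-310 + -2·114 = -2190
  a_9 = -2·-2190 + 1·826 + -2·-310 = 5826
  a_10 = -2·5826 + 1·-2190 + -2·826 = -15494

-2,1,-2 ; -15494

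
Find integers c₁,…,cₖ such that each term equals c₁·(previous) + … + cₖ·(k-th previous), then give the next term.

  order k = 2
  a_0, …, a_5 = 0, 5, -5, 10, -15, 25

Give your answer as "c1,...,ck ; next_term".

  a_2 = -1·5 + 1·0 = -5
  a_3 = -1·-5 + 1·5 = 10
  a_4 = -1·10 + 1·-5 = -15
  a_5 = -1·-15 + 1·10 = 25
  a_6 = -1·25 + 1·-15 = -40

-1,1 ; -40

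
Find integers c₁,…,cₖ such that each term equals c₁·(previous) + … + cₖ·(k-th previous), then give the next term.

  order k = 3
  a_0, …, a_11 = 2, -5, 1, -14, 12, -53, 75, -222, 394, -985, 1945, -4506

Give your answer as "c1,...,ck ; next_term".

  a_3 = -1·1 + 3·-5 + 1·2 = -14
  a_4 = -1·-14 + 3·1 + 1·-5 = 12
  a_5 = -1·12 + 3·-14 + 1·1 = -53
  a_6 = -1·-53 + 3·12 + 1·-14 = 75
  a_7 = -1·75 + 3·-53 + 1·12 = -222
  a_8 = -1·-222 + 3·75 + 1·-53 = 394
  a_9 = -1·394 + 3·-222 + 1·75 = -985
  a_10 = -1·-985 + 3·394 + 1·-222 = 1945
  a_11 = -1·1945 + 3·-985 + 1·394 = -4506
  a_12 = -1·-4506 + 3·1945 + 1·-985 = 9356

-1,3,1 ; 9356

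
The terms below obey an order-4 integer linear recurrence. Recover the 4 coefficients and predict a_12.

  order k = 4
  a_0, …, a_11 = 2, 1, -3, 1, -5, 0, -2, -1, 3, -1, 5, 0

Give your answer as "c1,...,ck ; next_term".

  a_4 = 0·1 + 1·-3 + 0·1 + -1·2 = -5
  a_5 = 0·-5 + 1·1 + 0·-3 + -1·1 = 0
  a_6 = 0·0 + 1·-5 + 0·1 + -1·-3 = -2
  a_7 = 0·-2 + 1·0 + 0·-5 + -1·1 = -1
  a_8 = 0·-1 + 1·-2 + 0·0 + -1·-5 = 3
  a_9 = 0·3 + 1·-1 + 0·-2 + -1·0 = -1
  a_10 = 0·-1 + 1·3 + 0·-1 + -1·-2 = 5
  a_11 = 0·5 + 1·-1 + 0·3 + -1·-1 = 0
  a_12 = 0·0 + 1·5 + 0·-1 + -1·3 = 2

0,1,0,-1 ; 2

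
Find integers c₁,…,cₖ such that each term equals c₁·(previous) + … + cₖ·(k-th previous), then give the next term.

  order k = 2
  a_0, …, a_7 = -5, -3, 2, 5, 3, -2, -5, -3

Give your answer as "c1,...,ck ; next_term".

  a_2 = 1·-3 + -1·-5 = 2
  a_3 = 1·2 + -1·-3 = 5
  a_4 = 1·5 + -1·2 = 3
  a_5 = 1·3 + -1·5 = -2
  a_6 = 1·-2 + -1·3 = -5
  a_7 = 1·-5 + -1·-2 = -3
  a_8 = 1·-3 + -1·-5 = 2

1,-1 ; 2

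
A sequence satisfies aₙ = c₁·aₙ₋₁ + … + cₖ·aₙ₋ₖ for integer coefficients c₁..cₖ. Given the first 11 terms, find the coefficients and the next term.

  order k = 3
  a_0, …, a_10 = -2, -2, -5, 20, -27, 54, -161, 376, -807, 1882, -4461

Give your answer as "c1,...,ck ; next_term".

-2,-1,-4 ; 10268

  a_3 = -2·-5 + -1·-2 + -4·-2 = 20
  a_4 = -2·20 + -1·-5 + -4·-2 = -27
  a_5 = -2·-27 + -1·20 + -4·-5 = 54
  a_6 = -2·54 + -1·-27 + -4·20 = -161
  a_7 = -2·-161 + -1·54 + -4·-27 = 376
  a_8 = -2·376 + -1·-161 + -4·54 = -807
  a_9 = -2·-807 + -1·376 + -4·-161 = 1882
  a_10 = -2·1882 + -1·-807 + -4·376 = -4461
  a_11 = -2·-4461 + -1·1882 + -4·-807 = 10268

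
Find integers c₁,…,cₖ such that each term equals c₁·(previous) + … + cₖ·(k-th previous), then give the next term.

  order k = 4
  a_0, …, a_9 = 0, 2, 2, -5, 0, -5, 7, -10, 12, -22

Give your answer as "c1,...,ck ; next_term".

  a_4 = 0·-5 + 1·2 + -1·2 + 1·0 = 0
  a_5 = 0·0 + 1·-5 + -1·2 + 1·2 = -5
  a_6 = 0·-5 + 1·0 + -1·-5 + 1·2 = 7
  a_7 = 0·7 + 1·-5 + -1·0 + 1·-5 = -10
  a_8 = 0·-10 + 1·7 + -1·-5 + 1·0 = 12
  a_9 = 0·12 + 1·-10 + -1·7 + 1·-5 = -22
  a_10 = 0·-22 + 1·12 + -1·-10 + 1·7 = 29

0,1,-1,1 ; 29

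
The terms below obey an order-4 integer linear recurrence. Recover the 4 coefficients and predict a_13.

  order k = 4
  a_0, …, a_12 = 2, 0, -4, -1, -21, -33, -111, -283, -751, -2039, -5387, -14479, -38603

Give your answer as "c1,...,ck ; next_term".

  a_4 = 1·-1 + 4·-4 + 2·0 + -2·2 = -21
  a_5 = 1·-21 + 4·-1 + 2·-4 + -2·0 = -33
  a_6 = 1·-33 + 4·-21 + 2·-1 + -2·-4 = -111
  a_7 = 1·-111 + 4·-33 + 2·-21 + -2·-1 = -283
  a_8 = 1·-283 + 4·-111 + 2·-33 + -2·-21 = -751
  a_9 = 1·-751 + 4·-283 + 2·-111 + -2·-33 = -2039
  a_10 = 1·-2039 + 4·-751 + 2·-283 + -2·-111 = -5387
  a_11 = 1·-5387 + 4·-2039 + 2·-751 + -2·-283 = -14479
  a_12 = 1·-14479 + 4·-5387 + 2·-2039 + -2·-751 = -38603
  a_13 = 1·-38603 + 4·-14479 + 2·-5387 + -2·-2039 = -103215

1,4,2,-2 ; -103215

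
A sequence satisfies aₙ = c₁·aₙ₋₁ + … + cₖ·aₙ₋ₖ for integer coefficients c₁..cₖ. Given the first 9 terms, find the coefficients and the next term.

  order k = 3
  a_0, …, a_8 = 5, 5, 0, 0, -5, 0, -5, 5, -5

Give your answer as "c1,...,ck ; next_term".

0,1,-1 ; 10

  a_3 = 0·0 + 1·5 + -1·5 = 0
  a_4 = 0·0 + 1·0 + -1·5 = -5
  a_5 = 0·-5 + 1·0 + -1·0 = 0
  a_6 = 0·0 + 1·-5 + -1·0 = -5
  a_7 = 0·-5 + 1·0 + -1·-5 = 5
  a_8 = 0·5 + 1·-5 + -1·0 = -5
  a_9 = 0·-5 + 1·5 + -1·-5 = 10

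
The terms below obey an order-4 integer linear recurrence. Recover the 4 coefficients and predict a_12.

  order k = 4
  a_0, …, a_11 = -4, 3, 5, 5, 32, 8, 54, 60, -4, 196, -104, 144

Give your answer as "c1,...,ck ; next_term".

0,2,2,-4 ; 200

  a_4 = 0·5 + 2·5 + 2·3 + -4·-4 = 32
  a_5 = 0·32 + 2·5 + 2·5 + -4·3 = 8
  a_6 = 0·8 + 2·32 + 2·5 + -4·5 = 54
  a_7 = 0·54 + 2·8 + 2·32 + -4·5 = 60
  a_8 = 0·60 + 2·54 + 2·8 + -4·32 = -4
  a_9 = 0·-4 + 2·60 + 2·54 + -4·8 = 196
  a_10 = 0·196 + 2·-4 + 2·60 + -4·54 = -104
  a_11 = 0·-104 + 2·196 + 2·-4 + -4·60 = 144
  a_12 = 0·144 + 2·-104 + 2·196 + -4·-4 = 200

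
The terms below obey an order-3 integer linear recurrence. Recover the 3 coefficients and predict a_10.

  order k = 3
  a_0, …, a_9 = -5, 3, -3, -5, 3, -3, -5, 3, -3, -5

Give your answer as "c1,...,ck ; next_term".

  a_3 = 0·-3 + 0·3 + 1·-5 = -5
  a_4 = 0·-5 + 0·-3 + 1·3 = 3
  a_5 = 0·3 + 0·-5 + 1·-3 = -3
  a_6 = 0·-3 + 0·3 + 1·-5 = -5
  a_7 = 0·-5 + 0·-3 + 1·3 = 3
  a_8 = 0·3 + 0·-5 + 1·-3 = -3
  a_9 = 0·-3 + 0·3 + 1·-5 = -5
  a_10 = 0·-5 + 0·-3 + 1·3 = 3

0,0,1 ; 3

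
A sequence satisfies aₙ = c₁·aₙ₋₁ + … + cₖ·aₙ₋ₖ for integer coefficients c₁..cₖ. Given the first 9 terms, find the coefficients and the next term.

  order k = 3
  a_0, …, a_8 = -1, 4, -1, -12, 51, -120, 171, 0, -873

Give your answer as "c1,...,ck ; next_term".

-3,-3,3 ; 3132

  a_3 = -3·-1 + -3·4 + 3·-1 = -12
  a_4 = -3·-12 + -3·-1 + 3·4 = 51
  a_5 = -3·51 + -3·-12 + 3·-1 = -120
  a_6 = -3·-120 + -3·51 + 3·-12 = 171
  a_7 = -3·171 + -3·-120 + 3·51 = 0
  a_8 = -3·0 + -3·171 + 3·-120 = -873
  a_9 = -3·-873 + -3·0 + 3·171 = 3132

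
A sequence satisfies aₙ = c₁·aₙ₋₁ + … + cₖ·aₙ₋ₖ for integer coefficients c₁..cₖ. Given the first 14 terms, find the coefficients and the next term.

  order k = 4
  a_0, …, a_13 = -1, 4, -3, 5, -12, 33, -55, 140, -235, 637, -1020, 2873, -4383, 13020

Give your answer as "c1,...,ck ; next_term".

  a_4 = 0·5 + 4·-3 + 1·4 + 4·-1 = -12
  a_5 = 0·-12 + 4·5 + 1·-3 + 4·4 = 33
  a_6 = 0·33 + 4·-12 + 1·5 + 4·-3 = -55
  a_7 = 0·-55 + 4·33 + 1·-12 + 4·5 = 140
  a_8 = 0·140 + 4·-55 + 1·33 + 4·-12 = -235
  a_9 = 0·-235 + 4·140 + 1·-55 + 4·33 = 637
  a_10 = 0·637 + 4·-235 + 1·140 + 4·-55 = -1020
  a_11 = 0·-1020 + 4·637 + 1·-235 + 4·140 = 2873
  a_12 = 0·2873 + 4·-1020 + 1·637 + 4·-235 = -4383
  a_13 = 0·-4383 + 4·2873 + 1·-1020 + 4·637 = 13020
  a_14 = 0·13020 + 4·-4383 + 1·2873 + 4·-1020 = -18739

0,4,1,4 ; -18739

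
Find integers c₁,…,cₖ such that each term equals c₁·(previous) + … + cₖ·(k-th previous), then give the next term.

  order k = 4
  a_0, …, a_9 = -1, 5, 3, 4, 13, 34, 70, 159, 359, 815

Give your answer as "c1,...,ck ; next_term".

1,2,1,2 ; 1832

  a_4 = 1·4 + 2·3 + 1·5 + 2·-1 = 13
  a_5 = 1·13 + 2·4 + 1·3 + 2·5 = 34
  a_6 = 1·34 + 2·13 + 1·4 + 2·3 = 70
  a_7 = 1·70 + 2·34 + 1·13 + 2·4 = 159
  a_8 = 1·159 + 2·70 + 1·34 + 2·13 = 359
  a_9 = 1·359 + 2·159 + 1·70 + 2·34 = 815
  a_10 = 1·815 + 2·359 + 1·159 + 2·70 = 1832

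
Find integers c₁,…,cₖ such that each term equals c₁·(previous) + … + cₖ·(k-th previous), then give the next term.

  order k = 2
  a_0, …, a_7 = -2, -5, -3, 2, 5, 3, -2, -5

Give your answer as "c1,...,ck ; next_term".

  a_2 = 1·-5 + -1·-2 = -3
  a_3 = 1·-3 + -1·-5 = 2
  a_4 = 1·2 + -1·-3 = 5
  a_5 = 1·5 + -1·2 = 3
  a_6 = 1·3 + -1·5 = -2
  a_7 = 1·-2 + -1·3 = -5
  a_8 = 1·-5 + -1·-2 = -3

1,-1 ; -3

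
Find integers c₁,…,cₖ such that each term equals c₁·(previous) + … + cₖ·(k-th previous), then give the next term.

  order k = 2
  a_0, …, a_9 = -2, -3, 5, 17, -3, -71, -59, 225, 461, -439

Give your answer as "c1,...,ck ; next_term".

  a_2 = 1·-3 + -4·-2 = 5
  a_3 = 1·5 + -4·-3 = 17
  a_4 = 1·17 + -4·5 = -3
  a_5 = 1·-3 + -4·17 = -71
  a_6 = 1·-71 + -4·-3 = -59
  a_7 = 1·-59 + -4·-71 = 225
  a_8 = 1·225 + -4·-59 = 461
  a_9 = 1·461 + -4·225 = -439
  a_10 = 1·-439 + -4·461 = -2283

1,-4 ; -2283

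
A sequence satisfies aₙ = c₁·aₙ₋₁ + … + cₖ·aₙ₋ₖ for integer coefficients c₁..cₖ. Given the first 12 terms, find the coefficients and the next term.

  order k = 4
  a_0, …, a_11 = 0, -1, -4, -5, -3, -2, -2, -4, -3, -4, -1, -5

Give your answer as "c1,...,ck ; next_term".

0,1,-1,1 ; 0

  a_4 = 0·-5 + 1·-4 + -1·-1 + 1·0 = -3
  a_5 = 0·-3 + 1·-5 + -1·-4 + 1·-1 = -2
  a_6 = 0·-2 + 1·-3 + -1·-5 + 1·-4 = -2
  a_7 = 0·-2 + 1·-2 + -1·-3 + 1·-5 = -4
  a_8 = 0·-4 + 1·-2 + -1·-2 + 1·-3 = -3
  a_9 = 0·-3 + 1·-4 + -1·-2 + 1·-2 = -4
  a_10 = 0·-4 + 1·-3 + -1·-4 + 1·-2 = -1
  a_11 = 0·-1 + 1·-4 + -1·-3 + 1·-4 = -5
  a_12 = 0·-5 + 1·-1 + -1·-4 + 1·-3 = 0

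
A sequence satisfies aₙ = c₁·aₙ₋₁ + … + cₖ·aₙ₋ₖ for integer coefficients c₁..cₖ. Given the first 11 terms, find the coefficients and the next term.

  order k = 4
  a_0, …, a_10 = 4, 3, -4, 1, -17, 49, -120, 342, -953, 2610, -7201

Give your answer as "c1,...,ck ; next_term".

  a_4 = -3·1 + -1·-4 + -2·3 + -3·4 = -17
  a_5 = -3·-17 + -1·1 + -2·-4 + -3·3 = 49
  a_6 = -3·49 + -1·-17 + -2·1 + -3·-4 = -120
  a_7 = -3·-120 + -1·49 + -2·-17 + -3·1 = 342
  a_8 = -3·342 + -1·-120 + -2·49 + -3·-17 = -953
  a_9 = -3·-953 + -1·342 + -2·-120 + -3·49 = 2610
  a_10 = -3·2610 + -1·-953 + -2·342 + -3·-120 = -7201
  a_11 = -3·-7201 + -1·2610 + -2·-953 + -3·342 = 19873

-3,-1,-2,-3 ; 19873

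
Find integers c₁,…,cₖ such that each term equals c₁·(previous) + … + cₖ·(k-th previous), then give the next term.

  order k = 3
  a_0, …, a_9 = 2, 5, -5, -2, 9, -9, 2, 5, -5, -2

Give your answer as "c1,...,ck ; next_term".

-2,-2,-1 ; 9

  a_3 = -2·-5 + -2·5 + -1·2 = -2
  a_4 = -2·-2 + -2·-5 + -1·5 = 9
  a_5 = -2·9 + -2·-2 + -1·-5 = -9
  a_6 = -2·-9 + -2·9 + -1·-2 = 2
  a_7 = -2·2 + -2·-9 + -1·9 = 5
  a_8 = -2·5 + -2·2 + -1·-9 = -5
  a_9 = -2·-5 + -2·5 + -1·2 = -2
  a_10 = -2·-2 + -2·-5 + -1·5 = 9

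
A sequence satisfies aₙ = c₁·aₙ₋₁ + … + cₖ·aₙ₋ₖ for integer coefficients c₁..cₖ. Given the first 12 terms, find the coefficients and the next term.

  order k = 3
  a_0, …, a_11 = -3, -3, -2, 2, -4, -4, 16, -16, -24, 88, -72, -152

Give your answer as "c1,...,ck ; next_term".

-1,-2,2 ; 472

  a_3 = -1·-2 + -2·-3 + 2·-3 = 2
  a_4 = -1·2 + -2·-2 + 2·-3 = -4
  a_5 = -1·-4 + -2·2 + 2·-2 = -4
  a_6 = -1·-4 + -2·-4 + 2·2 = 16
  a_7 = -1·16 + -2·-4 + 2·-4 = -16
  a_8 = -1·-16 + -2·16 + 2·-4 = -24
  a_9 = -1·-24 + -2·-16 + 2·16 = 88
  a_10 = -1·88 + -2·-24 + 2·-16 = -72
  a_11 = -1·-72 + -2·88 + 2·-24 = -152
  a_12 = -1·-152 + -2·-72 + 2·88 = 472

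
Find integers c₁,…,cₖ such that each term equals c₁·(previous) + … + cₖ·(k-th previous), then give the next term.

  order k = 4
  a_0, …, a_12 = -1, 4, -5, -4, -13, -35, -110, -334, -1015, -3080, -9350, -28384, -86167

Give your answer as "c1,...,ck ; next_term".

  a_4 = 3·-4 + 0·-5 + 0·4 + 1·-1 = -13
  a_5 = 3·-13 + 0·-4 + 0·-5 + 1·4 = -35
  a_6 = 3·-35 + 0·-13 + 0·-4 + 1·-5 = -110
  a_7 = 3·-110 + 0·-35 + 0·-13 + 1·-4 = -334
  a_8 = 3·-334 + 0·-110 + 0·-35 + 1·-13 = -1015
  a_9 = 3·-1015 + 0·-334 + 0·-110 + 1·-35 = -3080
  a_10 = 3·-3080 + 0·-1015 + 0·-334 + 1·-110 = -9350
  a_11 = 3·-9350 + 0·-3080 + 0·-1015 + 1·-334 = -28384
  a_12 = 3·-28384 + 0·-9350 + 0·-3080 + 1·-1015 = -86167
  a_13 = 3·-86167 + 0·-28384 + 0·-9350 + 1·-3080 = -261581

3,0,0,1 ; -261581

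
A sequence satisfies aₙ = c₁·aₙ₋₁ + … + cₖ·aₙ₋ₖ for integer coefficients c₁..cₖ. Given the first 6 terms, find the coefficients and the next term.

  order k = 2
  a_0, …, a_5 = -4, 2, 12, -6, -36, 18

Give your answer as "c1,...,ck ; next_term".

  a_2 = 0·2 + -3·-4 = 12
  a_3 = 0·12 + -3·2 = -6
  a_4 = 0·-6 + -3·12 = -36
  a_5 = 0·-36 + -3·-6 = 18
  a_6 = 0·18 + -3·-36 = 108

0,-3 ; 108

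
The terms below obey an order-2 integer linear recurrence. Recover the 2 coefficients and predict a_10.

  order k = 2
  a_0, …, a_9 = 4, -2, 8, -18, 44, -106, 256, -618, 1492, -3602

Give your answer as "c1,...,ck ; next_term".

-2,1 ; 8696

  a_2 = -2·-2 + 1·4 = 8
  a_3 = -2·8 + 1·-2 = -18
  a_4 = -2·-18 + 1·8 = 44
  a_5 = -2·44 + 1·-18 = -106
  a_6 = -2·-106 + 1·44 = 256
  a_7 = -2·256 + 1·-106 = -618
  a_8 = -2·-618 + 1·256 = 1492
  a_9 = -2·1492 + 1·-618 = -3602
  a_10 = -2·-3602 + 1·1492 = 8696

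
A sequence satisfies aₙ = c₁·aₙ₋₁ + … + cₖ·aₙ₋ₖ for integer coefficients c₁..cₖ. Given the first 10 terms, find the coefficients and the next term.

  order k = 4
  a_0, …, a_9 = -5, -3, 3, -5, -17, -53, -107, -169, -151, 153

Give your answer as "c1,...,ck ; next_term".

3,-2,-3,1 ; 1161

  a_4 = 3·-5 + -2·3 + -3·-3 + 1·-5 = -17
  a_5 = 3·-17 + -2·-5 + -3·3 + 1·-3 = -53
  a_6 = 3·-53 + -2·-17 + -3·-5 + 1·3 = -107
  a_7 = 3·-107 + -2·-53 + -3·-17 + 1·-5 = -169
  a_8 = 3·-169 + -2·-107 + -3·-53 + 1·-17 = -151
  a_9 = 3·-151 + -2·-169 + -3·-107 + 1·-53 = 153
  a_10 = 3·153 + -2·-151 + -3·-169 + 1·-107 = 1161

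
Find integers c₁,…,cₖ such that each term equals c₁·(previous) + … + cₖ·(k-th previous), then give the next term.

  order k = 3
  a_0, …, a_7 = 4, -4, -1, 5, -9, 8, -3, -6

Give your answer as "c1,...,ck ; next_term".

-1,0,1 ; 14

  a_3 = -1·-1 + 0·-4 + 1·4 = 5
  a_4 = -1·5 + 0·-1 + 1·-4 = -9
  a_5 = -1·-9 + 0·5 + 1·-1 = 8
  a_6 = -1·8 + 0·-9 + 1·5 = -3
  a_7 = -1·-3 + 0·8 + 1·-9 = -6
  a_8 = -1·-6 + 0·-3 + 1·8 = 14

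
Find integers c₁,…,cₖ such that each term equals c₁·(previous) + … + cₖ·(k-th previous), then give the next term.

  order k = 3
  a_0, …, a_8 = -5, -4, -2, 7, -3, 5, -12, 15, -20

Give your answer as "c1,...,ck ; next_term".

-1,0,-1 ; 32

  a_3 = -1·-2 + 0·-4 + -1·-5 = 7
  a_4 = -1·7 + 0·-2 + -1·-4 = -3
  a_5 = -1·-3 + 0·7 + -1·-2 = 5
  a_6 = -1·5 + 0·-3 + -1·7 = -12
  a_7 = -1·-12 + 0·5 + -1·-3 = 15
  a_8 = -1·15 + 0·-12 + -1·5 = -20
  a_9 = -1·-20 + 0·15 + -1·-12 = 32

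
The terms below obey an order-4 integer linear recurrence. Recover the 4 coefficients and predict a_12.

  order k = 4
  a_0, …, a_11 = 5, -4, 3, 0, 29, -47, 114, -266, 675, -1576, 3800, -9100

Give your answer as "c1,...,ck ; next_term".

  a_4 = -1·0 + 2·3 + -2·-4 + 3·5 = 29
  a_5 = -1·29 + 2·0 + -2·3 + 3·-4 = -47
  a_6 = -1·-47 + 2·29 + -2·0 + 3·3 = 114
  a_7 = -1·114 + 2·-47 + -2·29 + 3·0 = -266
  a_8 = -1·-266 + 2·114 + -2·-47 + 3·29 = 675
  a_9 = -1·675 + 2·-266 + -2·114 + 3·-47 = -1576
  a_10 = -1·-1576 + 2·675 + -2·-266 + 3·114 = 3800
  a_11 = -1·3800 + 2·-1576 + -2·675 + 3·-266 = -9100
  a_12 = -1·-9100 + 2·3800 + -2·-1576 + 3·675 = 21877

-1,2,-2,3 ; 21877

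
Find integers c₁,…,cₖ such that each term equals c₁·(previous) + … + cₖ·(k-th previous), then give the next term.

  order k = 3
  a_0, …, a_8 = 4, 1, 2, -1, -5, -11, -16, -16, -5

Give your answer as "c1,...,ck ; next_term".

  a_3 = 2·2 + -1·1 + -1·4 = -1
  a_4 = 2·-1 + -1·2 + -1·1 = -5
  a_5 = 2·-5 + -1·-1 + -1·2 = -11
  a_6 = 2·-11 + -1·-5 + -1·-1 = -16
  a_7 = 2·-16 + -1·-11 + -1·-5 = -16
  a_8 = 2·-16 + -1·-16 + -1·-11 = -5
  a_9 = 2·-5 + -1·-16 + -1·-16 = 22

2,-1,-1 ; 22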